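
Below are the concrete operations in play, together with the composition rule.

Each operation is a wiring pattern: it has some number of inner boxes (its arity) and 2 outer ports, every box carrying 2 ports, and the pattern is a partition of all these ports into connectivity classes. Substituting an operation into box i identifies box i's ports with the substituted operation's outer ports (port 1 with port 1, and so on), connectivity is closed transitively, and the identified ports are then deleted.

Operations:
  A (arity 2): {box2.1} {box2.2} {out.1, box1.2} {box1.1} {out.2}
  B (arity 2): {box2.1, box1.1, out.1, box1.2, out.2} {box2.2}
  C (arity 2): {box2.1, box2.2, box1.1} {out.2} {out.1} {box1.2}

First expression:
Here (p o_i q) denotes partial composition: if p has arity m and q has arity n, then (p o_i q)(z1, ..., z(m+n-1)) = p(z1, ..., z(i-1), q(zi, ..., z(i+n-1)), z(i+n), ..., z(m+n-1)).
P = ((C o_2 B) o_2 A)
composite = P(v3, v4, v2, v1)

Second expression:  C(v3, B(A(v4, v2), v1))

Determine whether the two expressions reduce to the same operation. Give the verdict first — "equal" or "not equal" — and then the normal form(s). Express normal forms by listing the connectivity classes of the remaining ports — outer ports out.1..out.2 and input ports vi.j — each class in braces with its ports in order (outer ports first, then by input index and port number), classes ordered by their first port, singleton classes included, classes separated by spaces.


In normal form, the first expression is {out.1} {out.2} {v1.1, v3.1, v4.2} {v1.2} {v2.1} {v2.2} {v3.2} {v4.1}
In normal form, the second expression is {out.1} {out.2} {v1.1, v3.1, v4.2} {v1.2} {v2.1} {v2.2} {v3.2} {v4.1}
Identical normal forms: equal.

equal — both sides give {out.1} {out.2} {v1.1, v3.1, v4.2} {v1.2} {v2.1} {v2.2} {v3.2} {v4.1}


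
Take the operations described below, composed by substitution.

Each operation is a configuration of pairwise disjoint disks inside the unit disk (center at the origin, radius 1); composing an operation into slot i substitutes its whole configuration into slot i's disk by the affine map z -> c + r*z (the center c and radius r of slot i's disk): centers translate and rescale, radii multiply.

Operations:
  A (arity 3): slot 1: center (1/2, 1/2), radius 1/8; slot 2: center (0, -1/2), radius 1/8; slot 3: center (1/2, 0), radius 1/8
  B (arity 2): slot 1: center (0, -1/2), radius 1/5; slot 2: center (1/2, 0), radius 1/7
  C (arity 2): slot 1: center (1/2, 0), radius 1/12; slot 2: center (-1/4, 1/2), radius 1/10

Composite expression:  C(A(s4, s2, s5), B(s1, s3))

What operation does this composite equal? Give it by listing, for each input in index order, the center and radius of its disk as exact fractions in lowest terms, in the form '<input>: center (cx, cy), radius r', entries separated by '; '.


s1: center (-1/4, 9/20), radius 1/50; s2: center (1/2, -1/24), radius 1/96; s3: center (-1/5, 1/2), radius 1/70; s4: center (13/24, 1/24), radius 1/96; s5: center (13/24, 0), radius 1/96

Below C, radii multiply path by path; the s-disk centers shift.
tracing s4 down its 2-map path: center (13/24, 1/24), radius 1/96
tracing s2 down its 2-map path: center (1/2, -1/24), radius 1/96
tracing s5 down its 2-map path: center (13/24, 0), radius 1/96
tracing s1 down its 2-map path: center (-1/4, 9/20), radius 1/50
tracing s3 down its 2-map path: center (-1/5, 1/2), radius 1/70


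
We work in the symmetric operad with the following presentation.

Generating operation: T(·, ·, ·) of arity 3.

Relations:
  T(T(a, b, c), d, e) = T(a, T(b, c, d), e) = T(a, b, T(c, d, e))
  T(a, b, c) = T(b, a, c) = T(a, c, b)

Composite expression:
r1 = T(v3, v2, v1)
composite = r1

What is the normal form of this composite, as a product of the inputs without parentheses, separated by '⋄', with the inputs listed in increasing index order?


v1 ⋄ v2 ⋄ v3


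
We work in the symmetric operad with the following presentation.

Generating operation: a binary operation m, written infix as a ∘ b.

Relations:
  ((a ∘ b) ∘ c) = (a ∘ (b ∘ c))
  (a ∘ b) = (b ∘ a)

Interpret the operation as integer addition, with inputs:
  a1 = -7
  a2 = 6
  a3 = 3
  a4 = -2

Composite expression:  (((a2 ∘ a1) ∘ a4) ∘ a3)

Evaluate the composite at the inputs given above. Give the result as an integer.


0

(a2 ∘ a1) = -1
((a2 ∘ a1) ∘ a4) = -3
(((a2 ∘ a1) ∘ a4) ∘ a3) = 0


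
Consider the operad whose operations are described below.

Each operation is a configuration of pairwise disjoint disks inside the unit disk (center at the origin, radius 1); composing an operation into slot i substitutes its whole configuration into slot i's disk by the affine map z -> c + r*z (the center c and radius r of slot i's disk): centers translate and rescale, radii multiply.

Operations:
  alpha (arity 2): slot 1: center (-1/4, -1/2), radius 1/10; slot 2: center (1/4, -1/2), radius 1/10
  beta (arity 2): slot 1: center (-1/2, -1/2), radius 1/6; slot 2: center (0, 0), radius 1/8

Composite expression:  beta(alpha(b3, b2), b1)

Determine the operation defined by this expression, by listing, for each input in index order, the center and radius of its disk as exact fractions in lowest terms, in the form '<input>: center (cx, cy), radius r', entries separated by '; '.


b1: center (0, 0), radius 1/8; b2: center (-11/24, -7/12), radius 1/60; b3: center (-13/24, -7/12), radius 1/60

Below beta, radii multiply path by path; the b-disk centers shift.
for b3, the 2-step affine chain lands on center (-13/24, -7/12), radius 1/60
for b2, the 2-step affine chain lands on center (-11/24, -7/12), radius 1/60
for b1, the 1-step affine chain lands on center (0, 0), radius 1/8


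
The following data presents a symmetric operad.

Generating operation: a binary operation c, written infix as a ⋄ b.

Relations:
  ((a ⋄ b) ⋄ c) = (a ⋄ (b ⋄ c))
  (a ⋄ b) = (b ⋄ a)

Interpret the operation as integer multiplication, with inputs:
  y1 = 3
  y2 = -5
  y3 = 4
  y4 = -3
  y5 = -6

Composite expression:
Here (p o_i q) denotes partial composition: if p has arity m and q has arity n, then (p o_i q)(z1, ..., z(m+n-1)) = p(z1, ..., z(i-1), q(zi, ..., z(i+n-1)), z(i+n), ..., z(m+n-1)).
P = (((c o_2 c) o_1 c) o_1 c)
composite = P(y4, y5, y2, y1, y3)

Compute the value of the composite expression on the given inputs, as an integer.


-1080

(y4 ⋄ y5) = 18
((y4 ⋄ y5) ⋄ y2) = -90
(y1 ⋄ y3) = 12
(((y4 ⋄ y5) ⋄ y2) ⋄ (y1 ⋄ y3)) = -1080


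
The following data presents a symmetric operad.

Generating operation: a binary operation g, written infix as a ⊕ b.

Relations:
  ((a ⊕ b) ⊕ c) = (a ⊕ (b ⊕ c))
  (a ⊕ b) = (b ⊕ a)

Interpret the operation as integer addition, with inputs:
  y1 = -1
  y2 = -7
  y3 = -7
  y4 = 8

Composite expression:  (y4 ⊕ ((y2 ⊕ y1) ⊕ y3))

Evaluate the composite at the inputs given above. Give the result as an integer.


-7


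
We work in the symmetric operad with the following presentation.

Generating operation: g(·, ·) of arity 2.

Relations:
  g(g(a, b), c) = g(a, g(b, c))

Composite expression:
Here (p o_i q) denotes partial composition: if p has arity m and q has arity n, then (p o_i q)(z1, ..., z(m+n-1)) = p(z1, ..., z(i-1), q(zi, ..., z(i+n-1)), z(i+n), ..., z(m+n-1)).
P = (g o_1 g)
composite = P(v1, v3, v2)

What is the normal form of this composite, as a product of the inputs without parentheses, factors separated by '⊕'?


v1 ⊕ v3 ⊕ v2

Associativity of g dissolves the nesting; only the v-input order survives.
g(v1, v3) unparenthesizes to v1 ⊕ v3
g(g(v1, v3), v2) unparenthesizes to v1 ⊕ v3 ⊕ v2


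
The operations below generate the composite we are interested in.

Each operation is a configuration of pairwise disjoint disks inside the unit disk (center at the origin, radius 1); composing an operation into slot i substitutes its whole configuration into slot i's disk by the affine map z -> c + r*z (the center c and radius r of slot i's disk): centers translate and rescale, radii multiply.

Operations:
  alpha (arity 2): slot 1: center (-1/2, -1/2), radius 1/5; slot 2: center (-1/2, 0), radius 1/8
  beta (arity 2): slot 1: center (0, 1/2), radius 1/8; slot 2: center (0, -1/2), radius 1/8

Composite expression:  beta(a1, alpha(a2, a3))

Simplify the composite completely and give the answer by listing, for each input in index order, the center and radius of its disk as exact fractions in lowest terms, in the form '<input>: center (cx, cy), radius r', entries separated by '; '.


Follow each a-input down from beta: c' goes to c + r*c', radius to r*r'.
tracing a1 down its 1-map path: center (0, 1/2), radius 1/8
tracing a2 down its 2-map path: center (-1/16, -9/16), radius 1/40
tracing a3 down its 2-map path: center (-1/16, -1/2), radius 1/64

a1: center (0, 1/2), radius 1/8; a2: center (-1/16, -9/16), radius 1/40; a3: center (-1/16, -1/2), radius 1/64


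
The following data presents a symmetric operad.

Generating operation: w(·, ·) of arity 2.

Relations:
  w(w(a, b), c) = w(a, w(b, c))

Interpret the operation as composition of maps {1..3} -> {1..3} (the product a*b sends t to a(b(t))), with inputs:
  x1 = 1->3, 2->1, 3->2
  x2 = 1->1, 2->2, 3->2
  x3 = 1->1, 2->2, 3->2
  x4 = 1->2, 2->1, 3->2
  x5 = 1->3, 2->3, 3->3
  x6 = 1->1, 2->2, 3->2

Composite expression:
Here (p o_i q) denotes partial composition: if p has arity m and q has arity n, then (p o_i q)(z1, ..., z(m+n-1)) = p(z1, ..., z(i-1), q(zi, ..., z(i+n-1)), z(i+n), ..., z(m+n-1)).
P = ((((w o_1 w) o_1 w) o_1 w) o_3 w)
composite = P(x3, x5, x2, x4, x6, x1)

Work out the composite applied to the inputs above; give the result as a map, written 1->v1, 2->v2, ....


1->2, 2->2, 3->2

w(x3, x5) = 1->2, 2->2, 3->2
w(x2, x4) = 1->2, 2->1, 3->2
w(w(x3, x5), w(x2, x4)) = 1->2, 2->2, 3->2
w(w(w(x3, x5), w(x2, x4)), x6) = 1->2, 2->2, 3->2
w(w(w(w(x3, x5), w(x2, x4)), x6), x1) = 1->2, 2->2, 3->2


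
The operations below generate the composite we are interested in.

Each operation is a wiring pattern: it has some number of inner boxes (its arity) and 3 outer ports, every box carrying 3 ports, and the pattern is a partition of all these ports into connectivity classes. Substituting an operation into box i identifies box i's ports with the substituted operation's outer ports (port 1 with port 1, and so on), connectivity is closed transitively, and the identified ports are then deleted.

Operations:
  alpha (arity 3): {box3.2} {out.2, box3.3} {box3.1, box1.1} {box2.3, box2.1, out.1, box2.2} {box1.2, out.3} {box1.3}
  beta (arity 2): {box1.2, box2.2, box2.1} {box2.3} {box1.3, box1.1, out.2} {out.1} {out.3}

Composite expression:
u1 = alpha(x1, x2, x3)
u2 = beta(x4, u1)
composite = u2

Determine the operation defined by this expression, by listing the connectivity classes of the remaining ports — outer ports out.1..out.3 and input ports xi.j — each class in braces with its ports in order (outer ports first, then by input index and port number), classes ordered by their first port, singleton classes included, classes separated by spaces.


{out.1} {out.2, x4.1, x4.3} {out.3} {x1.1, x3.1} {x1.2} {x1.3} {x2.1, x2.2, x2.3, x3.3, x4.2} {x3.2}

Connectivity passes through glued beta-boundaries; trace each wire chain.
after alpha, the pattern on (x1, x2, x3) reads {out.1, x2.1, x2.2, x2.3} {out.2, x3.3} {out.3, x1.2} {x1.1, x3.1} {x1.3} {x3.2} (out.j = its outer ports)
after beta, the pattern on (x4, x1, x2, x3) reads {out.1} {out.2, x4.1, x4.3} {out.3} {x1.1, x3.1} {x1.2} {x1.3} {x2.1, x2.2, x2.3, x3.3, x4.2} {x3.2} (out.j = its outer ports)


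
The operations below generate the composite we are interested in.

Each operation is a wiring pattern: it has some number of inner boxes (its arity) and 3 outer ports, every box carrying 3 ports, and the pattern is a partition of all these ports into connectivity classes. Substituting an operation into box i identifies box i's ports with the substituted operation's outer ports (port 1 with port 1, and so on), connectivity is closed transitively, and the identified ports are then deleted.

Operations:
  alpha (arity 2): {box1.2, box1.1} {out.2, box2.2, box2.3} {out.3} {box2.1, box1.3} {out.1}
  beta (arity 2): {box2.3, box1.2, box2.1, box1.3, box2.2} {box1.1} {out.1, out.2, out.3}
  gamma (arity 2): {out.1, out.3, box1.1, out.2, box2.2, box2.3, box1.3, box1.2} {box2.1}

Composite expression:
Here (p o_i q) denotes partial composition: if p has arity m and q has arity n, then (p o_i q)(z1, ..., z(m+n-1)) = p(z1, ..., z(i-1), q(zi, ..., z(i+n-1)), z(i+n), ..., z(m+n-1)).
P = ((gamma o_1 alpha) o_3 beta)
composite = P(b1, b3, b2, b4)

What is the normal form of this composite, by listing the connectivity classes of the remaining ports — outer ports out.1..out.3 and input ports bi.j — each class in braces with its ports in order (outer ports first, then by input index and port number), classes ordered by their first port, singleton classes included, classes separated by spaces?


{out.1, out.2, out.3, b3.2, b3.3} {b1.1, b1.2} {b1.3, b3.1} {b2.1} {b2.2, b2.3, b4.1, b4.2, b4.3}

Two ports join when wires chain via gamma-identified ports.
after alpha, the pattern on (b1, b3) reads {out.1} {out.2, b3.2, b3.3} {out.3} {b1.1, b1.2} {b1.3, b3.1} (out.j = its outer ports)
after beta, the pattern on (b2, b4) reads {out.1, out.2, out.3} {b2.1} {b2.2, b2.3, b4.1, b4.2, b4.3} (out.j = its outer ports)
after gamma, the pattern on (b1, b3, b2, b4) reads {out.1, out.2, out.3, b3.2, b3.3} {b1.1, b1.2} {b1.3, b3.1} {b2.1} {b2.2, b2.3, b4.1, b4.2, b4.3} (out.j = its outer ports)


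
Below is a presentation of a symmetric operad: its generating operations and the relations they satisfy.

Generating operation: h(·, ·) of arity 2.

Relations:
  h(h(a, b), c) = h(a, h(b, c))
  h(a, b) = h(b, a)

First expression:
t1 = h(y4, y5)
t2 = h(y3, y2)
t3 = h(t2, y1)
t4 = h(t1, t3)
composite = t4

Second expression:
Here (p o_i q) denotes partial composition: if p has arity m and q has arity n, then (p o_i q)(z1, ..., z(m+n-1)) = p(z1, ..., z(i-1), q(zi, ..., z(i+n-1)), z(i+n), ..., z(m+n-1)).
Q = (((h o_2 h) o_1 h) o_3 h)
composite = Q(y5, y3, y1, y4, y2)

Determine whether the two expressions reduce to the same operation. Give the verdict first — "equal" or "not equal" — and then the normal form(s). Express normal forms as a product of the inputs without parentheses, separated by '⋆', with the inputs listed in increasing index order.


The first expression, normalized: y1 ⋆ y2 ⋆ y3 ⋆ y4 ⋆ y5
The second expression, normalized: y1 ⋆ y2 ⋆ y3 ⋆ y4 ⋆ y5
Identical normal forms: equal.

equal; both compose to y1 ⋆ y2 ⋆ y3 ⋆ y4 ⋆ y5


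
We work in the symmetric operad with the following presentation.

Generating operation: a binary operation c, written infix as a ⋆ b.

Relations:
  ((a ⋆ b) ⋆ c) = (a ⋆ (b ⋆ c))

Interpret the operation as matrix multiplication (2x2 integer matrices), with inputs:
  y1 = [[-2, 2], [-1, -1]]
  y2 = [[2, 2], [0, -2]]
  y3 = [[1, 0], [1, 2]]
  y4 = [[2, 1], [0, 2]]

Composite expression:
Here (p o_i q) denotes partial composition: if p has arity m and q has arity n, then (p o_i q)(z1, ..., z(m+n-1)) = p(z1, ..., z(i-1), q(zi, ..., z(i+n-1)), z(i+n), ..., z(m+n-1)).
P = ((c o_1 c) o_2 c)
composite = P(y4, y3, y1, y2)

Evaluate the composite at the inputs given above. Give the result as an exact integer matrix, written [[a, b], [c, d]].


[[-16, -24], [-16, -16]]


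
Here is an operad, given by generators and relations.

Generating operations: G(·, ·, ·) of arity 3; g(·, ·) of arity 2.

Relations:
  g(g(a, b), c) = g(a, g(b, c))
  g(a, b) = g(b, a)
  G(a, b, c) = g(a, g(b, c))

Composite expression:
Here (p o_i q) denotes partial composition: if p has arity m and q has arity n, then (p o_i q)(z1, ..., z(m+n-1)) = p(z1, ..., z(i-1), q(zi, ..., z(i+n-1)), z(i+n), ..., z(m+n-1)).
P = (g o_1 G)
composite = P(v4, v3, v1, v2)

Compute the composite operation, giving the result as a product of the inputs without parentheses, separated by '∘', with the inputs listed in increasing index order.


Shape and order are irrelevant to g; the v-input set decides.
G(v4, v3, v1) reduces to v4 ∘ v3 ∘ v1
g(G(v4, v3, v1), v2) reduces to v4 ∘ v3 ∘ v1 ∘ v2
the factors in increasing index order: v1 ∘ v2 ∘ v3 ∘ v4

v1 ∘ v2 ∘ v3 ∘ v4


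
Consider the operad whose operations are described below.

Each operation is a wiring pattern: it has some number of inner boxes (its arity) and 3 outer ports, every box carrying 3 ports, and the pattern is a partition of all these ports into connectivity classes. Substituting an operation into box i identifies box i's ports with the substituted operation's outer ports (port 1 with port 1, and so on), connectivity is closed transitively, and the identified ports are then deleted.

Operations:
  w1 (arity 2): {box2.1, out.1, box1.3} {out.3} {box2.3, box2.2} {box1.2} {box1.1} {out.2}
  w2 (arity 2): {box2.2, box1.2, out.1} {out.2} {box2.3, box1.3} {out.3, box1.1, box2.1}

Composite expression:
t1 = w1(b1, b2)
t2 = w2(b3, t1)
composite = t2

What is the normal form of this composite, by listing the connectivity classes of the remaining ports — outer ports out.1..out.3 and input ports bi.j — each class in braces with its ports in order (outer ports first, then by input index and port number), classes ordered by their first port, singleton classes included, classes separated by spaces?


Connectivity passes through glued w2-boundaries; trace each wire chain.
the subtree at w1 composes to {out.1, b1.3, b2.1} {out.2} {out.3} {b1.1} {b1.2} {b2.2, b2.3} on (b1, b2); out.j = own outer ports
the subtree at w2 composes to {out.1, b3.2} {out.2} {out.3, b1.3, b2.1, b3.1} {b1.1} {b1.2} {b2.2, b2.3} {b3.3} on (b3, b1, b2); out.j = own outer ports

{out.1, b3.2} {out.2} {out.3, b1.3, b2.1, b3.1} {b1.1} {b1.2} {b2.2, b2.3} {b3.3}


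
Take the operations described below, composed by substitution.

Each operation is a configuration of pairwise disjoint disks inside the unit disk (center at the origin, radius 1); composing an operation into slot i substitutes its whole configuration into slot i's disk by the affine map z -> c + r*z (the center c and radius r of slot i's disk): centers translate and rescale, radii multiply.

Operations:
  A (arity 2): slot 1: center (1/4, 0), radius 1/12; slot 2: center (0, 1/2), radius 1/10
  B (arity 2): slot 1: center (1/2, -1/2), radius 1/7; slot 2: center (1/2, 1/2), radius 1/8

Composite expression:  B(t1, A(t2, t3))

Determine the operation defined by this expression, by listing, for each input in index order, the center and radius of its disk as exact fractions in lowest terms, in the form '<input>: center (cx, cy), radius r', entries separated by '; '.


t1: center (1/2, -1/2), radius 1/7; t2: center (17/32, 1/2), radius 1/96; t3: center (1/2, 9/16), radius 1/80

Follow each t-input down from B: c' goes to c + r*c', radius to r*r'.
t1: after 1 affine step, its disk has center (1/2, -1/2), radius 1/7
t2: after 2 affine steps, its disk has center (17/32, 1/2), radius 1/96
t3: after 2 affine steps, its disk has center (1/2, 9/16), radius 1/80


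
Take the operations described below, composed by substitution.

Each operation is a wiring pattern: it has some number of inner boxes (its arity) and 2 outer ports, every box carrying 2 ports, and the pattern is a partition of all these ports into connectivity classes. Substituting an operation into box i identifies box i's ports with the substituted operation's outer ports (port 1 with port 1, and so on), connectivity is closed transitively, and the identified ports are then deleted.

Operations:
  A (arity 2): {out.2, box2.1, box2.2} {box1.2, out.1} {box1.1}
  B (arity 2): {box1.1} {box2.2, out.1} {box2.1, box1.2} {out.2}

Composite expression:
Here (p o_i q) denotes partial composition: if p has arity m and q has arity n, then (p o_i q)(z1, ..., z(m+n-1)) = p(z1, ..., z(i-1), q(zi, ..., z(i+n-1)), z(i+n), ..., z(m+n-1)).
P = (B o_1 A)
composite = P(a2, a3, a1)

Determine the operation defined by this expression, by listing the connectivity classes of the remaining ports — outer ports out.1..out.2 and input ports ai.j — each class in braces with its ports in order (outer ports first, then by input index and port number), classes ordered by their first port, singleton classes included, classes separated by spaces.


{out.1, a1.2} {out.2} {a1.1, a3.1, a3.2} {a2.1} {a2.2}

Connectivity passes through glued B-boundaries; trace each wire chain.
through A, on inputs (a2, a3): {out.1, a2.2} {out.2, a3.1, a3.2} {a2.1} (out.j = stage outer ports)
through B, on inputs (a2, a3, a1): {out.1, a1.2} {out.2} {a1.1, a3.1, a3.2} {a2.1} {a2.2} (out.j = stage outer ports)


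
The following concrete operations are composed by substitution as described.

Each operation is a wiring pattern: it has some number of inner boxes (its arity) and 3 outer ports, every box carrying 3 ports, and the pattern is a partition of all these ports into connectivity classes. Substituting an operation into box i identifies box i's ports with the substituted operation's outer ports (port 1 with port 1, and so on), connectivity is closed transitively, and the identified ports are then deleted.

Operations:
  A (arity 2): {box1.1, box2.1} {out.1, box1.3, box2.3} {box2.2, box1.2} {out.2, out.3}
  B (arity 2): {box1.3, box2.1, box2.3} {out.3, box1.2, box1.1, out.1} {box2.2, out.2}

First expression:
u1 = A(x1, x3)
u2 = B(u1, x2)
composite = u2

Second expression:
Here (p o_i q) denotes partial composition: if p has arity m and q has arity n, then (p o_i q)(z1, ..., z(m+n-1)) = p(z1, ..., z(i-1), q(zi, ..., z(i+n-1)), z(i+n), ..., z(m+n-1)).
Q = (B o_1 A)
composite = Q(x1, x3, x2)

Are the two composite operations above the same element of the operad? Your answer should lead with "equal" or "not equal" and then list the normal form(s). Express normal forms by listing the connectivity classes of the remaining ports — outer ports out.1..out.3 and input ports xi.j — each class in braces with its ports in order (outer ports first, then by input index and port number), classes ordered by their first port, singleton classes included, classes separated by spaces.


equal; the common form is {out.1, out.3, x1.3, x2.1, x2.3, x3.3} {out.2, x2.2} {x1.1, x3.1} {x1.2, x3.2}

Normal form of the first expression: {out.1, out.3, x1.3, x2.1, x2.3, x3.3} {out.2, x2.2} {x1.1, x3.1} {x1.2, x3.2}
Normal form of the second expression: {out.1, out.3, x1.3, x2.1, x2.3, x3.3} {out.2, x2.2} {x1.1, x3.1} {x1.2, x3.2}
The forms coincide; equal.


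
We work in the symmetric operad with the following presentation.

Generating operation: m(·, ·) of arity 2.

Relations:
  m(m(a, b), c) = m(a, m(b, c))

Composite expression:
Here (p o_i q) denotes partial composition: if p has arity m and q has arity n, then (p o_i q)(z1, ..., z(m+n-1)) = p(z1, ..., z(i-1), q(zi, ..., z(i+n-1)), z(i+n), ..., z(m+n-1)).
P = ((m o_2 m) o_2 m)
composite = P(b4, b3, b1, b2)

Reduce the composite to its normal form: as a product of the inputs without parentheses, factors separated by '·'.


b4 · b3 · b1 · b2

Associativity of m dissolves the nesting; only the b-input order survives.
m(b3, b1) unparenthesizes to b3 · b1
m(m(b3, b1), b2) unparenthesizes to b3 · b1 · b2
m(b4, m(m(b3, b1), b2)) unparenthesizes to b4 · b3 · b1 · b2


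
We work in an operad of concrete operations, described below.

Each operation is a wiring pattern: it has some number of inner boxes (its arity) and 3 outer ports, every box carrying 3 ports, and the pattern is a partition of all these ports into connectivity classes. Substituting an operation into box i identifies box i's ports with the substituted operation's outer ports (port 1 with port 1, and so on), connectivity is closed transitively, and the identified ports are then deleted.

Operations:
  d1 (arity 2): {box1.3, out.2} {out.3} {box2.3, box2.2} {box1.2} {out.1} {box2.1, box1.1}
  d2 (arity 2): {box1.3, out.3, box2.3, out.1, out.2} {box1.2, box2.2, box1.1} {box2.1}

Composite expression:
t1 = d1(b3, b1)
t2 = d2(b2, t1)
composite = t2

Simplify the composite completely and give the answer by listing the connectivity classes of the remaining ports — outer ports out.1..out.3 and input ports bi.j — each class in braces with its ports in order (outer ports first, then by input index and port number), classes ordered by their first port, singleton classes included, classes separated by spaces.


{out.1, out.2, out.3, b2.3} {b1.1, b3.1} {b1.2, b1.3} {b2.1, b2.2, b3.3} {b3.2}

Two ports join when wires chain via d2-identified ports.
after d1, the pattern on (b3, b1) reads {out.1} {out.2, b3.3} {out.3} {b1.1, b3.1} {b1.2, b1.3} {b3.2} (out.j = its outer ports)
after d2, the pattern on (b2, b3, b1) reads {out.1, out.2, out.3, b2.3} {b1.1, b3.1} {b1.2, b1.3} {b2.1, b2.2, b3.3} {b3.2} (out.j = its outer ports)


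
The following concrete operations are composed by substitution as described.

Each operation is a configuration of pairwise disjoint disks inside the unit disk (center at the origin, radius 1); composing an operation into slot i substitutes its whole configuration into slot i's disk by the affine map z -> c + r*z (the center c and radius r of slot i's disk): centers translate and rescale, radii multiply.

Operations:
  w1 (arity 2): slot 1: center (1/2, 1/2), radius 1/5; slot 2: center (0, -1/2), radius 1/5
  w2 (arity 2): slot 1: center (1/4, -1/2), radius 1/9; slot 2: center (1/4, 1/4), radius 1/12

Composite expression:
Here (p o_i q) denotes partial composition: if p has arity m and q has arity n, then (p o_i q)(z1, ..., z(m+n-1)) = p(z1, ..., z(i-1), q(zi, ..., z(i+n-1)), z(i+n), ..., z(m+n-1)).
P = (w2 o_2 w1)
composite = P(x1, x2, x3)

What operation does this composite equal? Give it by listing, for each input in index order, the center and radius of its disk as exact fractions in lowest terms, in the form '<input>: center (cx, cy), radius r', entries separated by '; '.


x1: center (1/4, -1/2), radius 1/9; x2: center (7/24, 7/24), radius 1/60; x3: center (1/4, 5/24), radius 1/60


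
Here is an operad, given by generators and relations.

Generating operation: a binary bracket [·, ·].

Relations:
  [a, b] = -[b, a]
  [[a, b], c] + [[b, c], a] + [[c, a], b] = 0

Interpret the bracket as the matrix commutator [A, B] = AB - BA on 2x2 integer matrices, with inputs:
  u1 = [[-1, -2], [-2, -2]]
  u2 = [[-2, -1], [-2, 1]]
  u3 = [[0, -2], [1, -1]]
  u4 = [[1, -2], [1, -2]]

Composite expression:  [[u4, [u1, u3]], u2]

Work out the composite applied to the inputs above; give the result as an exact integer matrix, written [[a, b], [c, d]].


[[45, -84], [33, -45]]

[u1, u3] = [[-6, 0], [-3, 6]]
[u4, [u1, u3]] = [[6, -24], [-3, -6]]
[[u4, [u1, u3]], u2] = [[45, -84], [33, -45]]


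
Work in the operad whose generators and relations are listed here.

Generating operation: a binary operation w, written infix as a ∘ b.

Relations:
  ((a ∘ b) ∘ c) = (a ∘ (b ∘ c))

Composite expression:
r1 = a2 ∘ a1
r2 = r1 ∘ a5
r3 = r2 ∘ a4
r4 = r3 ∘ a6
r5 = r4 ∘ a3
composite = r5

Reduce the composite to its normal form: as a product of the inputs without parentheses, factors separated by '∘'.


a2 ∘ a1 ∘ a5 ∘ a4 ∘ a6 ∘ a3

Every regrouping of w is equal, so read the a-inputs in written order.
(a2 ∘ a1) flattens to a2 ∘ a1
((a2 ∘ a1) ∘ a5) flattens to a2 ∘ a1 ∘ a5
(((a2 ∘ a1) ∘ a5) ∘ a4) flattens to a2 ∘ a1 ∘ a5 ∘ a4
((((a2 ∘ a1) ∘ a5) ∘ a4) ∘ a6) flattens to a2 ∘ a1 ∘ a5 ∘ a4 ∘ a6
(((((a2 ∘ a1) ∘ a5) ∘ a4) ∘ a6) ∘ a3) flattens to a2 ∘ a1 ∘ a5 ∘ a4 ∘ a6 ∘ a3


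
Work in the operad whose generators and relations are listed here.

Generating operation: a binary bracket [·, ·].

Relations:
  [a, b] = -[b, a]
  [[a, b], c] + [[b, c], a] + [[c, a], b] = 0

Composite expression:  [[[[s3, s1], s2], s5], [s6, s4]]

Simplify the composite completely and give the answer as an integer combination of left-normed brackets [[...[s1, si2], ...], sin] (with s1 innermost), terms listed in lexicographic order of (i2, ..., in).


Skip Jacobi rewriting: expand, keep s1-initial words, read off terms.
Composite bracket: [[[[s3, s1], s2], s5], [s6, s4]]
Full expansion: 32 signed words from ab - ba (2^5 = 32).
Coefficients come from the s1-initial words:
  the word s1s3s2s5s4s6 carries sign +1 and contributes +[[[[[s1, s3], s2], s5], s4], s6]
  the word s1s3s2s5s6s4 carries sign -1 and contributes -[[[[[s1, s3], s2], s5], s6], s4]

[[[[[s1, s3], s2], s5], s4], s6] - [[[[[s1, s3], s2], s5], s6], s4]


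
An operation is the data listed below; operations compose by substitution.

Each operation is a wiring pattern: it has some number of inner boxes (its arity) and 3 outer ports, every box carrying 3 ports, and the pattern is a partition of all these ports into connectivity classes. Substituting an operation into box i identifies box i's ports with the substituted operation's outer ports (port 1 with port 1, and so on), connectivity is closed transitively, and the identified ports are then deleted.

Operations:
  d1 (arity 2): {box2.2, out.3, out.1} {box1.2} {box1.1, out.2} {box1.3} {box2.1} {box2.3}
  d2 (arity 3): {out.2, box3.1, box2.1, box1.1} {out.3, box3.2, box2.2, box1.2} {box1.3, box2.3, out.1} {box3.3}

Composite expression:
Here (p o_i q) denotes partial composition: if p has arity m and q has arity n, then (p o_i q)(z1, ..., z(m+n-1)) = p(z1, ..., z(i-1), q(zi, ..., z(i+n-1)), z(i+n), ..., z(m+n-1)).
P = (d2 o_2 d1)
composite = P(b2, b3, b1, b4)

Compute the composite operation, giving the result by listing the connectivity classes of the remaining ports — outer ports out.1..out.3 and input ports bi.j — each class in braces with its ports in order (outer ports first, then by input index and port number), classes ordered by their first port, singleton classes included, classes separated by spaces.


{out.1, out.2, b1.2, b2.1, b2.3, b4.1} {out.3, b2.2, b3.1, b4.2} {b1.1} {b1.3} {b3.2} {b3.3} {b4.3}


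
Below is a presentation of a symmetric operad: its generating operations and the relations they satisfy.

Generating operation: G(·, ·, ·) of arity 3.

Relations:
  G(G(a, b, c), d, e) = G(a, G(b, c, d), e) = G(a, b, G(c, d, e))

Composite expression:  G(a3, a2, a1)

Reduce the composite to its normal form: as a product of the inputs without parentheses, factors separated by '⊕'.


a3 ⊕ a2 ⊕ a1


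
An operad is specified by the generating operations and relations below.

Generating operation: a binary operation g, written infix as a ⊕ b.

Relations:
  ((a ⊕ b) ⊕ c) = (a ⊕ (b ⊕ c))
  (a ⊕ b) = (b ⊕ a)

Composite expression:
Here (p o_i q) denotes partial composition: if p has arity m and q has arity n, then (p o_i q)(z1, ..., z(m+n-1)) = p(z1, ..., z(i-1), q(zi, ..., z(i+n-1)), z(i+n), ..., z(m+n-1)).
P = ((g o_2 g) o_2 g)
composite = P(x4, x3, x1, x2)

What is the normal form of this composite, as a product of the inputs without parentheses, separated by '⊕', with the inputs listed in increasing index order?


x1 ⊕ x2 ⊕ x3 ⊕ x4

Both nesting and order wash out for g; what remains is which x's occur.
(x3 ⊕ x1) reduces to x3 ⊕ x1
((x3 ⊕ x1) ⊕ x2) reduces to x3 ⊕ x1 ⊕ x2
(x4 ⊕ ((x3 ⊕ x1) ⊕ x2)) reduces to x4 ⊕ x3 ⊕ x1 ⊕ x2
the factors in increasing index order: x1 ⊕ x2 ⊕ x3 ⊕ x4


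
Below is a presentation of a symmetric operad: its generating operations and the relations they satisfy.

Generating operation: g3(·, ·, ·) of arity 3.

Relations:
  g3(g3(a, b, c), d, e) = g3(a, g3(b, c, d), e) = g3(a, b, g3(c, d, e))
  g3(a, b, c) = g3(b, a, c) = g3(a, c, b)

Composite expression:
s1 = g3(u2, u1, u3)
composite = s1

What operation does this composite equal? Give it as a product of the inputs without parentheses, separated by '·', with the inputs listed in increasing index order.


u1 · u2 · u3

With g3 associative and commutative, the u-input set is all that matters.
g3(u2, u1, u3) linearizes to u2 · u1 · u3
the factors in increasing index order: u1 · u2 · u3


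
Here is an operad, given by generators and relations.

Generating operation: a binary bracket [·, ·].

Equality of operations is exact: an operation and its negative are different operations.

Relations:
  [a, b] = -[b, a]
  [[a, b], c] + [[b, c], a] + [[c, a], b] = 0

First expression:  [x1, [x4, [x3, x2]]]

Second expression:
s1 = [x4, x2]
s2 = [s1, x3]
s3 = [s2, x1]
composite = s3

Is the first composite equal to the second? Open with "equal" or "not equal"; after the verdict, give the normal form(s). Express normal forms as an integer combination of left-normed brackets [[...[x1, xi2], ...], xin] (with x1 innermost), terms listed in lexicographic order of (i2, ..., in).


not equal; first: [[[x1, x2], x3], x4] - [[[x1, x3], x2], x4] - [[[x1, x4], x2], x3] + [[[x1, x4], x3], x2]; second: [[[x1, x2], x4], x3] - [[[x1, x3], x2], x4] + [[[x1, x3], x4], x2] - [[[x1, x4], x2], x3]

Normal form of the first expression: [[[x1, x2], x3], x4] - [[[x1, x3], x2], x4] - [[[x1, x4], x2], x3] + [[[x1, x4], x3], x2]
Normal form of the second expression: [[[x1, x2], x4], x3] - [[[x1, x3], x2], x4] + [[[x1, x3], x4], x2] - [[[x1, x4], x2], x3]
The forms do not match — not equal.


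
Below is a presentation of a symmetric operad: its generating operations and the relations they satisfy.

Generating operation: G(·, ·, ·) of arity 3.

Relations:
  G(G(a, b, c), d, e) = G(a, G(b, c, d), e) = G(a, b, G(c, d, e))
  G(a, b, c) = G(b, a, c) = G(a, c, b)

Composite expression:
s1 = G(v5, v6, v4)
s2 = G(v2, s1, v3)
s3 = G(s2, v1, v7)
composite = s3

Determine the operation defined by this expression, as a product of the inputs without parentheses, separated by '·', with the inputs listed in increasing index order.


v1 · v2 · v3 · v4 · v5 · v6 · v7

Shape and order are irrelevant to G; the v-input set decides.
G(v5, v6, v4) spells out as v5 · v6 · v4
G(v2, G(v5, v6, v4), v3) spells out as v2 · v5 · v6 · v4 · v3
G(G(v2, G(v5, v6, v4), v3), v1, v7) spells out as v2 · v5 · v6 · v4 · v3 · v1 · v7
reordering the factors by index: v1 · v2 · v3 · v4 · v5 · v6 · v7


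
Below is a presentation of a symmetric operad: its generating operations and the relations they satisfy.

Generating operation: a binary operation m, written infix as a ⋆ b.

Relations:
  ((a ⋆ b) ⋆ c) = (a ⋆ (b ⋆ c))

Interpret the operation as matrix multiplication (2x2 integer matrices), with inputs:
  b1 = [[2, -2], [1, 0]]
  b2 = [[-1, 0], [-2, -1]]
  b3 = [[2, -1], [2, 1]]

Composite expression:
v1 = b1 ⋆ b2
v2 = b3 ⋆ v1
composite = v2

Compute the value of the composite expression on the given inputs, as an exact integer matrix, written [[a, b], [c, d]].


[[5, 4], [3, 4]]

(b1 ⋆ b2) = [[2, 2], [-1, 0]]
(b3 ⋆ (b1 ⋆ b2)) = [[5, 4], [3, 4]]


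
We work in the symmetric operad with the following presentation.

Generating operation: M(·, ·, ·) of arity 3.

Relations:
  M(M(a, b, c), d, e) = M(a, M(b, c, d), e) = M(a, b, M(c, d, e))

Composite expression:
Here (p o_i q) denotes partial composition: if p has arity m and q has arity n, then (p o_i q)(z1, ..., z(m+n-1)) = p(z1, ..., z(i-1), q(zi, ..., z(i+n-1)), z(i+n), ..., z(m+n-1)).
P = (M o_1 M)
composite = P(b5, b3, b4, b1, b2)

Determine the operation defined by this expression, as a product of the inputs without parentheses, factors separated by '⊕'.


Every regrouping of M is equal, so read the b-inputs in written order.
M(b5, b3, b4) flattens to b5 ⊕ b3 ⊕ b4
M(M(b5, b3, b4), b1, b2) flattens to b5 ⊕ b3 ⊕ b4 ⊕ b1 ⊕ b2

b5 ⊕ b3 ⊕ b4 ⊕ b1 ⊕ b2


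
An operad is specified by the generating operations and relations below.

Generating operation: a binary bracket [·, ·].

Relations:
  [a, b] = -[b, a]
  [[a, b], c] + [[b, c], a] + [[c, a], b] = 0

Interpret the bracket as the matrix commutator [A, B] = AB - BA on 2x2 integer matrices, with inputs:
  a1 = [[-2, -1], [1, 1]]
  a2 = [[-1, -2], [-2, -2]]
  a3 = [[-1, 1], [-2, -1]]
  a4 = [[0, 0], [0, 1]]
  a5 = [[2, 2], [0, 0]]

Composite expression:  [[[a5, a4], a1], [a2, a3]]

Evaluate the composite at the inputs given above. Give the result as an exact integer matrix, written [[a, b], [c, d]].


[a5, a4] = [[0, 2], [0, 0]]
[[a5, a4], a1] = [[2, 6], [0, -2]]
[a2, a3] = [[6, 1], [2, -6]]
[[[a5, a4], a1], [a2, a3]] = [[12, -68], [-8, -12]]

[[12, -68], [-8, -12]]


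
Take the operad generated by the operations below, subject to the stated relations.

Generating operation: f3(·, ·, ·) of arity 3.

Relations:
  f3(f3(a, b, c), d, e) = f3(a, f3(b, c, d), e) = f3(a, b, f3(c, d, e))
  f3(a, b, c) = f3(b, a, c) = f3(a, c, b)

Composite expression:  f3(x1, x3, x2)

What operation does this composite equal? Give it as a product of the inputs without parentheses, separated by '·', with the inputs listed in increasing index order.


Key point: f3 commutes, so take the x-inputs in any fixed order.
f3(x1, x3, x2) flattens to x1 · x3 · x2
the factors in increasing index order: x1 · x2 · x3

x1 · x2 · x3


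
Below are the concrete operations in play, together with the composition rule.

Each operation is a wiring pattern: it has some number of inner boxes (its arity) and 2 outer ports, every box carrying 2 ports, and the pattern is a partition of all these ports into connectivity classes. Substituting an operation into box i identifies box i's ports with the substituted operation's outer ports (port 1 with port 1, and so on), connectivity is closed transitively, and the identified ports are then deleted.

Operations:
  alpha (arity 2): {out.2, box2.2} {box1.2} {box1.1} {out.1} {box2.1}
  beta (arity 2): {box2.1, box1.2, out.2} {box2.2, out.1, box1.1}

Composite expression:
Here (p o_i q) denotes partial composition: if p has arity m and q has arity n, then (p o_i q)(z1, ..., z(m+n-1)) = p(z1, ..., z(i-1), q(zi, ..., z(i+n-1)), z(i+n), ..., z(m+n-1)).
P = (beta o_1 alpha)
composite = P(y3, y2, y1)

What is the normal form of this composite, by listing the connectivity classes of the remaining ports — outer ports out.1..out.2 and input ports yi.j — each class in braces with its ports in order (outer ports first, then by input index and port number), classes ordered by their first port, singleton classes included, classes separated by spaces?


After gluing at beta, chains via deleted ports link the y-ports.
through alpha, on inputs (y3, y2): {out.1} {out.2, y2.2} {y2.1} {y3.1} {y3.2} (out.j = stage outer ports)
through beta, on inputs (y3, y2, y1): {out.1, y1.2} {out.2, y1.1, y2.2} {y2.1} {y3.1} {y3.2} (out.j = stage outer ports)

{out.1, y1.2} {out.2, y1.1, y2.2} {y2.1} {y3.1} {y3.2}


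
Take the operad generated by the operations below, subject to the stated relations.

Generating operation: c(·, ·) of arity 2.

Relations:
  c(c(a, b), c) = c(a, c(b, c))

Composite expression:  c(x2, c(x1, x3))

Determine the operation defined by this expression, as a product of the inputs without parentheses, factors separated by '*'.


x2 * x1 * x3


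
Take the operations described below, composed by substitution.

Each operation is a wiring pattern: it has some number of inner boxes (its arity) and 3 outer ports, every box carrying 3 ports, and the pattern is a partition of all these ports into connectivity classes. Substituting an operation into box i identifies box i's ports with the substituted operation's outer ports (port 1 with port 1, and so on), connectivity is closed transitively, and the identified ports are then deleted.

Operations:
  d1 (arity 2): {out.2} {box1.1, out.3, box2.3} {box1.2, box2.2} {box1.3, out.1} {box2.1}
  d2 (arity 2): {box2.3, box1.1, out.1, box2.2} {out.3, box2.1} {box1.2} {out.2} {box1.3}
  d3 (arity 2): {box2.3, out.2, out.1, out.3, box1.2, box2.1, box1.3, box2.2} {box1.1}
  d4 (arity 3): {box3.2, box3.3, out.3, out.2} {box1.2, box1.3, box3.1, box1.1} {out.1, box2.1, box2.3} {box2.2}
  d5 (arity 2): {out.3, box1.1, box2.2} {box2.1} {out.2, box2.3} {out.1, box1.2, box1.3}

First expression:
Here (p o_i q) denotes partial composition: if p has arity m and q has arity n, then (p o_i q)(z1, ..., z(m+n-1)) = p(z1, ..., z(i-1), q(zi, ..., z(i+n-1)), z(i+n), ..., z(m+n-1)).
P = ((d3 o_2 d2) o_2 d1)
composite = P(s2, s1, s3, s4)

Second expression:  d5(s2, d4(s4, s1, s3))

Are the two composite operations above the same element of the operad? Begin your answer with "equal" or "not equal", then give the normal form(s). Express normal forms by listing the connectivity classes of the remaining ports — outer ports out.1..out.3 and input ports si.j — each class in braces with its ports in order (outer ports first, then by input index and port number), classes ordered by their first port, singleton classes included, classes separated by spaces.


not equal: they reduce to {out.1, out.2, out.3, s1.3, s2.2, s2.3, s4.1, s4.2, s4.3} {s1.1, s3.3} {s1.2, s3.2} {s2.1} {s3.1} and {out.1, s2.2, s2.3} {out.2, out.3, s2.1, s3.2, s3.3} {s1.1, s1.3} {s1.2} {s3.1, s4.1, s4.2, s4.3}
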